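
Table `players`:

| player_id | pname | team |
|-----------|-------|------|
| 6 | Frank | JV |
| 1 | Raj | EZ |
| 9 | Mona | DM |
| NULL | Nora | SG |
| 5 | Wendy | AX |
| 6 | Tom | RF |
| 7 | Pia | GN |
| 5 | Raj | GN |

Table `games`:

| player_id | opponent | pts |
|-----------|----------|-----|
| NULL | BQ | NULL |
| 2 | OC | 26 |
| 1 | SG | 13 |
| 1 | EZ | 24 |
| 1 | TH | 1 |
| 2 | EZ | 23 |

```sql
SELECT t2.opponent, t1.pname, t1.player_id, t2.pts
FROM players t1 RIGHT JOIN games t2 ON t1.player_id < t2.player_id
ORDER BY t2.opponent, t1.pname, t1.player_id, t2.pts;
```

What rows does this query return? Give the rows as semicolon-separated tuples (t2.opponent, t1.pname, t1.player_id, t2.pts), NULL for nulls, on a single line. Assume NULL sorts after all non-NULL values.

RIGHT JOIN keeps every row from `games`; unmatched rows get NULL for `players`'s columns.
Matching on t1.player_id < t2.player_id. A NULL in a compared column never satisfies the condition.
- player_id=6: no matching t2 row.
- player_id=1: 2 matching t2 row(s), so 2 row(s) emitted.
- player_id=9: no matching t2 row.
- player_id=NULL: no matching t2 row.
- player_id=5: no matching t2 row.
- player_id=6: no matching t2 row.
- player_id=7: no matching t2 row.
- player_id=5: no matching t2 row.
- 4 row(s) from t2 found no t1 partner → padded with NULL.
After projecting and ordering:
t2.opponent | t1.pname | t1.player_id | t2.pts
BQ | NULL | NULL | NULL
EZ | Raj | 1 | 23
EZ | NULL | NULL | 24
OC | Raj | 1 | 26
SG | NULL | NULL | 13
TH | NULL | NULL | 1

(BQ, NULL, NULL, NULL); (EZ, Raj, 1, 23); (EZ, NULL, NULL, 24); (OC, Raj, 1, 26); (SG, NULL, NULL, 13); (TH, NULL, NULL, 1)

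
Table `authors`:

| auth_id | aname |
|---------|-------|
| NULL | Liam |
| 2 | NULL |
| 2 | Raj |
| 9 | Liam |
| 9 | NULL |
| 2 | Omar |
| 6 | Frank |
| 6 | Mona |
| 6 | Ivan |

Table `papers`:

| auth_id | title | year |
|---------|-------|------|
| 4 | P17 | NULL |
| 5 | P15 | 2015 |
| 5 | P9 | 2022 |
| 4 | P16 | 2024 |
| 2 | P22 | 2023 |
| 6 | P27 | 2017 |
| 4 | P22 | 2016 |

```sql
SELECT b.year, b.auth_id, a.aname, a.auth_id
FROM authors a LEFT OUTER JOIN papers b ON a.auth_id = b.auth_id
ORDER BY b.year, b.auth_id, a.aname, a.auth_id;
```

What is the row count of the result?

LEFT JOIN keeps every row from `authors`; unmatched rows get NULL for `papers`'s columns.
Matching on a.auth_id = b.auth_id. A NULL in a compared column never satisfies the condition.
Matched pairs: 6; unmatched a rows kept: 3.
Total: 6 matched + 3 padded = 9 rows.

9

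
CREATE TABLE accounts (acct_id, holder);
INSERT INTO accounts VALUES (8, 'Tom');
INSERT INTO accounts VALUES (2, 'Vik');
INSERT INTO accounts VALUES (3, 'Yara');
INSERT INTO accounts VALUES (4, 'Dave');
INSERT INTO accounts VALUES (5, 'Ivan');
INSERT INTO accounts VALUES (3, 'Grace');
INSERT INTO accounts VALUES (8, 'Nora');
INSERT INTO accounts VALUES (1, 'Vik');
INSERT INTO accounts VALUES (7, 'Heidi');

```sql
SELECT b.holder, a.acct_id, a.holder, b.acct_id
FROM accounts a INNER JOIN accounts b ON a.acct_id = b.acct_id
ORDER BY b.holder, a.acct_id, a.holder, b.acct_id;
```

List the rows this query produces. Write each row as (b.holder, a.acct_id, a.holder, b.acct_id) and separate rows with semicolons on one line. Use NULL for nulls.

INNER JOIN keeps only pairs where the ON condition holds.
Matching on a.acct_id = b.acct_id.
Matched pairs: 13.

(Dave, 4, Dave, 4); (Grace, 3, Grace, 3); (Grace, 3, Yara, 3); (Heidi, 7, Heidi, 7); (Ivan, 5, Ivan, 5); (Nora, 8, Nora, 8); (Nora, 8, Tom, 8); (Tom, 8, Nora, 8); (Tom, 8, Tom, 8); (Vik, 1, Vik, 1); (Vik, 2, Vik, 2); (Yara, 3, Grace, 3); (Yara, 3, Yara, 3)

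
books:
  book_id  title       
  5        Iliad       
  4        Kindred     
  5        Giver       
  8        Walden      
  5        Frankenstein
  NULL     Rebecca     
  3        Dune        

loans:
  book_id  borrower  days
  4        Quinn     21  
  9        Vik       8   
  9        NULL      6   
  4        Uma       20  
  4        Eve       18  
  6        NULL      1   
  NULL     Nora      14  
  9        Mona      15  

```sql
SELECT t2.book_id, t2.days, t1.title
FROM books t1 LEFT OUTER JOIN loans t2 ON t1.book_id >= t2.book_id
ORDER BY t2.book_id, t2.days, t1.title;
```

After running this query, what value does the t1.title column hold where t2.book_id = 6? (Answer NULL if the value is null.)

LEFT JOIN keeps every row from `books`; unmatched rows get NULL for `loans`'s columns.
Matching on t1.book_id >= t2.book_id. A NULL in a compared column never satisfies the condition.
Matched pairs: 16; unmatched t1 rows kept: 2.

Walden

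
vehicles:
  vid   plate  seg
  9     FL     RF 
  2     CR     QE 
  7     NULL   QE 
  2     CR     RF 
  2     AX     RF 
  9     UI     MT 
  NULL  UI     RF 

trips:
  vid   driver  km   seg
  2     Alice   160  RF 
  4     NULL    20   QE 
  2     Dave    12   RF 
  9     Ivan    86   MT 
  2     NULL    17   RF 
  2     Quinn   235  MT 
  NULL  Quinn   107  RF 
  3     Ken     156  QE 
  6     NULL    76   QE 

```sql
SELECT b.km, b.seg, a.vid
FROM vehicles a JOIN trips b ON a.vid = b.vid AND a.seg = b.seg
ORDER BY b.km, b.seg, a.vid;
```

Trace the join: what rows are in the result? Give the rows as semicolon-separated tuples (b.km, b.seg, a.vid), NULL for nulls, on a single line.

INNER JOIN keeps only pairs where the ON condition holds.
Matching on a.vid = b.vid AND a.seg = b.seg. A NULL in a compared column never satisfies the condition.
- a row (vid=9, seg=RF): no match → dropped.
- a row (vid=2, seg=QE): no match → dropped.
- a row (vid=7, seg=QE): no match → dropped.
- a row (vid=2, seg=RF): matches 3 b row(s) → 3 output row(s).
- a row (vid=2, seg=RF): matches 3 b row(s) → 3 output row(s).
- a row (vid=9, seg=MT): matches 1 b row(s) → 1 output row(s).
- a row (vid=NULL, seg=RF): no match → dropped.
After projecting and ordering:
b.km | b.seg | a.vid
12 | RF | 2
12 | RF | 2
17 | RF | 2
17 | RF | 2
86 | MT | 9
160 | RF | 2
160 | RF | 2

(12, RF, 2); (12, RF, 2); (17, RF, 2); (17, RF, 2); (86, MT, 9); (160, RF, 2); (160, RF, 2)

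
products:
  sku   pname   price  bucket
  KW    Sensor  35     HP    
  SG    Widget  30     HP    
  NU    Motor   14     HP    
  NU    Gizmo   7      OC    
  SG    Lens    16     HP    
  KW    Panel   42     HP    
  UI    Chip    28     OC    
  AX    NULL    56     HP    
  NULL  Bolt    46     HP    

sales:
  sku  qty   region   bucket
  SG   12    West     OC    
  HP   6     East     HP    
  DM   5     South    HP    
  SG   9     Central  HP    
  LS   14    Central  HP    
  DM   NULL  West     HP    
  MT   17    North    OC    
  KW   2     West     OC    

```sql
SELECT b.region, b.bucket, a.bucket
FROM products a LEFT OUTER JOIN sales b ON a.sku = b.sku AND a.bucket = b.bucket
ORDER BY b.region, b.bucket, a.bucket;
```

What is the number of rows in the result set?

9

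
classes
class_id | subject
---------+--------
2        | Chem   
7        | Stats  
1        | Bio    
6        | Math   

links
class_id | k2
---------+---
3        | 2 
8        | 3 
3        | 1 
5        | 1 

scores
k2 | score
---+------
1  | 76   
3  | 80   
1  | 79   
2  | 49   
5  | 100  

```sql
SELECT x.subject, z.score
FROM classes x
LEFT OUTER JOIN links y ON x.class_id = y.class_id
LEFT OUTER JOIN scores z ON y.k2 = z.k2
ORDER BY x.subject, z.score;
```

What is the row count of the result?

4

Evaluate left to right. First `classes x LEFT JOIN links y` on class_id: 4 row(s).
Then LEFT JOIN `scores z` on k2: each of those 4 rows is kept; rows whose y.k2 has no match in z get NULL for z's columns.
Result: 4 row(s).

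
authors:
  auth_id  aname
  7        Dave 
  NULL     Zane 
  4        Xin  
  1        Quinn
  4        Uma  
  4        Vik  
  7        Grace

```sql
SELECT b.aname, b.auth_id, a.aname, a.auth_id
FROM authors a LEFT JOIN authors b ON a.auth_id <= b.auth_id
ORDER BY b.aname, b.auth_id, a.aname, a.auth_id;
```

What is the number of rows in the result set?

26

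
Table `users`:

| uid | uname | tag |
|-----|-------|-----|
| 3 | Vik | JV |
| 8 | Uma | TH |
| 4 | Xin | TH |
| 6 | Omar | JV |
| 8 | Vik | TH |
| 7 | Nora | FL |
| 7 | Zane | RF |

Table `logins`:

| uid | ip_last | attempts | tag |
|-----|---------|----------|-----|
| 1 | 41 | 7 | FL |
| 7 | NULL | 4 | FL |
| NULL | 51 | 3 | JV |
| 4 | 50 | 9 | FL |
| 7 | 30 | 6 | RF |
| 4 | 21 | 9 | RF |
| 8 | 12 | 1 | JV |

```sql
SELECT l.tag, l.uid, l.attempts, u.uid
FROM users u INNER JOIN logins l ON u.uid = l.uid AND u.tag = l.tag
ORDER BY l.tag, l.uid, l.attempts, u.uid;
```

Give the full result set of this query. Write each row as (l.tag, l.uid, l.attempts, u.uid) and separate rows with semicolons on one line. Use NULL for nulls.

INNER JOIN keeps only pairs where the ON condition holds.
Matching on u.uid = l.uid AND u.tag = l.tag. A NULL in a compared column never satisfies the condition.
- u[0] uid=3, tag=JV → no match; dropped.
- u[1] uid=8, tag=TH → no match; dropped.
- u[2] uid=4, tag=TH → no match; dropped.
- u[3] uid=6, tag=JV → no match; dropped.
- u[4] uid=8, tag=TH → no match; dropped.
- u[5] uid=7, tag=FL → 1 match(es) in l → 1 row(s).
- u[6] uid=7, tag=RF → 1 match(es) in l → 1 row(s).
After projecting and ordering:
l.tag | l.uid | l.attempts | u.uid
FL | 7 | 4 | 7
RF | 7 | 6 | 7

(FL, 7, 4, 7); (RF, 7, 6, 7)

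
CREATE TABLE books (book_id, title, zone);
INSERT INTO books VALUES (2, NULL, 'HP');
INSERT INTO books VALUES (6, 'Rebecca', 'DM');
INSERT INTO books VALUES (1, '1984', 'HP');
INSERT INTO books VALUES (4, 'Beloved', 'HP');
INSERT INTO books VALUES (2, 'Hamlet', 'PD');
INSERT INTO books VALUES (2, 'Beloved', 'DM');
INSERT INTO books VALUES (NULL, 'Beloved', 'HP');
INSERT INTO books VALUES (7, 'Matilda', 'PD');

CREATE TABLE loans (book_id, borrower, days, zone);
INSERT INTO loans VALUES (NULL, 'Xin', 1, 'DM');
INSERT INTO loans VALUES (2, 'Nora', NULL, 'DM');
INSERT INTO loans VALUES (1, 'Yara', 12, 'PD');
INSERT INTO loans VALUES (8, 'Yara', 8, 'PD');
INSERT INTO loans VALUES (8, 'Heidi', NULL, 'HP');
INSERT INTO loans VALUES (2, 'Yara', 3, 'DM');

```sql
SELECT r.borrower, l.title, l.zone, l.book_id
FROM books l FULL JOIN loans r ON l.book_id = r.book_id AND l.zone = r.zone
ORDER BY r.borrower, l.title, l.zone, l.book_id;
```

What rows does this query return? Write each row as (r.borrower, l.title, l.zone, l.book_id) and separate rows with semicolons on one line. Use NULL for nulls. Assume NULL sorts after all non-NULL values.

(Heidi, NULL, NULL, NULL); (Nora, Beloved, DM, 2); (Xin, NULL, NULL, NULL); (Yara, Beloved, DM, 2); (Yara, NULL, NULL, NULL); (Yara, NULL, NULL, NULL); (NULL, 1984, HP, 1); (NULL, Beloved, HP, 4); (NULL, Beloved, HP, NULL); (NULL, Hamlet, PD, 2); (NULL, Matilda, PD, 7); (NULL, Rebecca, DM, 6); (NULL, NULL, HP, 2)

FULL OUTER JOIN keeps every row from both sides; unmatched rows get NULL for the other side's columns.
Matching on l.book_id = r.book_id AND l.zone = r.zone. A NULL in a compared column never satisfies the condition.
Matched pairs: 2; unmatched l rows kept: 7; unmatched r rows kept: 4.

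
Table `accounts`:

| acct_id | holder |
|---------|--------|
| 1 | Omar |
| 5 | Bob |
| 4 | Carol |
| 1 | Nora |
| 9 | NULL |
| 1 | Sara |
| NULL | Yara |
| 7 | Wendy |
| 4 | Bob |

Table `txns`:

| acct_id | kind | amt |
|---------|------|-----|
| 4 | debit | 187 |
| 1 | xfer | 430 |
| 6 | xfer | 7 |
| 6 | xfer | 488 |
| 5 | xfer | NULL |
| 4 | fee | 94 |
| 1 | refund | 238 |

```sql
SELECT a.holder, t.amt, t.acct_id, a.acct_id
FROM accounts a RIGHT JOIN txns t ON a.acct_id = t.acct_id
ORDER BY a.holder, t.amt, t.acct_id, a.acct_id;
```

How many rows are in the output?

RIGHT JOIN keeps every row from `txns`; unmatched rows get NULL for `accounts`'s columns.
Matching on a.acct_id = t.acct_id. A NULL in a compared column never satisfies the condition.
- a (acct_id=1) pairs with 2 row(s) of t.
- a (acct_id=5) pairs with 1 row(s) of t.
- a (acct_id=4) pairs with 2 row(s) of t.
- a (acct_id=1) pairs with 2 row(s) of t.
- a (acct_id=9) has no partner in t.
- a (acct_id=1) pairs with 2 row(s) of t.
- a (acct_id=NULL) has no partner in t.
- a (acct_id=7) has no partner in t.
- a (acct_id=4) pairs with 2 row(s) of t.
- 2 t row(s) had no a match → kept, a columns NULL.
Total: 11 matched + 2 padded = 13 rows.

13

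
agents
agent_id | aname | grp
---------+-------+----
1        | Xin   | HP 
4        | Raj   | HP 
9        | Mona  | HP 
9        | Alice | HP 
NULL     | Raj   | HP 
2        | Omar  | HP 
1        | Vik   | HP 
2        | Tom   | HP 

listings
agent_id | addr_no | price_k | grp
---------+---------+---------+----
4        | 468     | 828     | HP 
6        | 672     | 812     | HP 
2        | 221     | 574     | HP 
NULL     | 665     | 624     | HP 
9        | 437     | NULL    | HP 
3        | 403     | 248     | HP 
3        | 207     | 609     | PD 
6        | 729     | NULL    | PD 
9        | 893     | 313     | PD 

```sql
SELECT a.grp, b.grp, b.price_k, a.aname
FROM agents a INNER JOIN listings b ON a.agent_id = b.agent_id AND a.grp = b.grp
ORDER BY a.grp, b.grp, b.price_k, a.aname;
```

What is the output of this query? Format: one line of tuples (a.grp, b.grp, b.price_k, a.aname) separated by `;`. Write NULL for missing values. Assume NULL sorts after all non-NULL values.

(HP, HP, 574, Omar); (HP, HP, 574, Tom); (HP, HP, 828, Raj); (HP, HP, NULL, Alice); (HP, HP, NULL, Mona)

INNER JOIN keeps only pairs where the ON condition holds.
Matching on a.agent_id = b.agent_id AND a.grp = b.grp. A NULL in a compared column never satisfies the condition.
- a (agent_id=1, grp=HP) has no partner → excluded.
- a (agent_id=4, grp=HP) pairs with 1 row(s) of b.
- a (agent_id=9, grp=HP) pairs with 1 row(s) of b.
- a (agent_id=9, grp=HP) pairs with 1 row(s) of b.
- a (agent_id=NULL, grp=HP) has no partner → excluded.
- a (agent_id=2, grp=HP) pairs with 1 row(s) of b.
- a (agent_id=1, grp=HP) has no partner → excluded.
- a (agent_id=2, grp=HP) pairs with 1 row(s) of b.
After projecting and ordering:
a.grp | b.grp | b.price_k | a.aname
HP | HP | 574 | Omar
HP | HP | 574 | Tom
HP | HP | 828 | Raj
HP | HP | NULL | Alice
HP | HP | NULL | Mona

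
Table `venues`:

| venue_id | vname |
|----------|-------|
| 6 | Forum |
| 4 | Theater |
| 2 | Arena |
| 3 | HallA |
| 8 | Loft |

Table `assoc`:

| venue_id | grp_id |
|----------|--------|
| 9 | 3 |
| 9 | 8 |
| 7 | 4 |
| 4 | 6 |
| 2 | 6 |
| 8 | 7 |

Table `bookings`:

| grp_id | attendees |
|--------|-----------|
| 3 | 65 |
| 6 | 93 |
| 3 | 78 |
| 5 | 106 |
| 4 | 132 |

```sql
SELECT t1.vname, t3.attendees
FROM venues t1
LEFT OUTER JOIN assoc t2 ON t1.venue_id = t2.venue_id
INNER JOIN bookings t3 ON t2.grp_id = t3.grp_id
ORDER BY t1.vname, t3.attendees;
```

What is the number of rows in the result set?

Joins associate left-to-right: venues LEFT JOIN assoc on venue_id gives 5 intermediate row(s).
Then INNER JOIN `bookings t3` on grp_id: keep only rows whose t2.grp_id appears in t3.
Result: 2 row(s).

2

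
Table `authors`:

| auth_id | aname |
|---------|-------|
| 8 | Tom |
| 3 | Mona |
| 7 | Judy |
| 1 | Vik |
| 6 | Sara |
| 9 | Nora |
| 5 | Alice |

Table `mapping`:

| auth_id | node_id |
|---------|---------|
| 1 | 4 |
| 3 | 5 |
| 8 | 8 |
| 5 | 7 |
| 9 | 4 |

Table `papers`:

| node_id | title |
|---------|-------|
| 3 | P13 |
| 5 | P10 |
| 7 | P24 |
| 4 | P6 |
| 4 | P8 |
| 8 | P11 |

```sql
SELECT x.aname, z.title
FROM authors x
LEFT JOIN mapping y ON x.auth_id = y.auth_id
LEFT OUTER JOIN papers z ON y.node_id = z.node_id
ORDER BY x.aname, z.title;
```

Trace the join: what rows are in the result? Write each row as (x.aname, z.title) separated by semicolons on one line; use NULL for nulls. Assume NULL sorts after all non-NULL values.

(Alice, P24); (Judy, NULL); (Mona, P10); (Nora, P6); (Nora, P8); (Sara, NULL); (Tom, P11); (Vik, P6); (Vik, P8)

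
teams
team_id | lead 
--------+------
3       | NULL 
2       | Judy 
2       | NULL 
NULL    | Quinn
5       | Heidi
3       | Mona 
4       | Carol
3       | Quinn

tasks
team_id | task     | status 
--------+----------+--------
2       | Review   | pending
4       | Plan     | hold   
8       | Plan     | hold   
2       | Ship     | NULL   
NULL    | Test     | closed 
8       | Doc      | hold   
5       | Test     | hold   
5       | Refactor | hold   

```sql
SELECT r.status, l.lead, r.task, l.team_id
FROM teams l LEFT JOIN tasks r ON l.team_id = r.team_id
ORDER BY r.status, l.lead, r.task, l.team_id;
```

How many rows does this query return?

LEFT JOIN keeps every row from `teams`; unmatched rows get NULL for `tasks`'s columns.
Matching on l.team_id = r.team_id. A NULL in a compared column never satisfies the condition.
- l[0] team_id=3 → no match; kept with NULLs on the r side.
- l[1] team_id=2 → 2 match(es) in r → 2 row(s).
- l[2] team_id=2 → 2 match(es) in r → 2 row(s).
- l[3] team_id=NULL → no match; kept with NULLs on the r side.
- l[4] team_id=5 → 2 match(es) in r → 2 row(s).
- l[5] team_id=3 → no match; kept with NULLs on the r side.
- l[6] team_id=4 → 1 match(es) in r → 1 row(s).
- l[7] team_id=3 → no match; kept with NULLs on the r side.
Total: 7 matched + 4 padded = 11 rows.

11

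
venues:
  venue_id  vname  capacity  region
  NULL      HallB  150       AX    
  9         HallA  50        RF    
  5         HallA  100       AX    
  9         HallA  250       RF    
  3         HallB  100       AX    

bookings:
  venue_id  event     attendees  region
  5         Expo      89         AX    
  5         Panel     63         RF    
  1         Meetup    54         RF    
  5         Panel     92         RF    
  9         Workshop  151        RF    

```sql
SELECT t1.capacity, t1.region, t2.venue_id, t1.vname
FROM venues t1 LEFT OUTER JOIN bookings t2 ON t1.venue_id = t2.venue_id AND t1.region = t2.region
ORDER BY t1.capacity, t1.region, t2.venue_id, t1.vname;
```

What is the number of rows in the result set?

5

LEFT JOIN keeps every row from `venues`; unmatched rows get NULL for `bookings`'s columns.
Matching on t1.venue_id = t2.venue_id AND t1.region = t2.region. A NULL in a compared column never satisfies the condition.
- t1 row (venue_id=NULL, region=AX): no match → kept, t2 columns NULL.
- t1 row (venue_id=9, region=RF): matches 1 t2 row(s) → 1 output row(s).
- t1 row (venue_id=5, region=AX): matches 1 t2 row(s) → 1 output row(s).
- t1 row (venue_id=9, region=RF): matches 1 t2 row(s) → 1 output row(s).
- t1 row (venue_id=3, region=AX): no match → kept, t2 columns NULL.
Total: 3 matched + 2 padded = 5 rows.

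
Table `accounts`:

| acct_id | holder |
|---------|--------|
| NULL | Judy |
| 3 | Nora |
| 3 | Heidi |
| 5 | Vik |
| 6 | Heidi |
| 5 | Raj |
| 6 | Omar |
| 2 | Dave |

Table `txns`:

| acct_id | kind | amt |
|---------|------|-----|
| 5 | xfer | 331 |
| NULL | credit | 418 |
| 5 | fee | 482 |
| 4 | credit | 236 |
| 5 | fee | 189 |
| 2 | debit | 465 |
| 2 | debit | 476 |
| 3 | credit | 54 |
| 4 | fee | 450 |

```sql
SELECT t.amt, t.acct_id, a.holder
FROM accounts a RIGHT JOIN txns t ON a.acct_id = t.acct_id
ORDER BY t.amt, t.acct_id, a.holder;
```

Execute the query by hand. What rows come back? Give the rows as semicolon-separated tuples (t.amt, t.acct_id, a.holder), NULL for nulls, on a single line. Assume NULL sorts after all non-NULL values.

RIGHT JOIN keeps every row from `txns`; unmatched rows get NULL for `accounts`'s columns.
Matching on a.acct_id = t.acct_id. A NULL in a compared column never satisfies the condition.
Matched pairs: 10; unmatched t rows kept: 3.

(54, 3, Heidi); (54, 3, Nora); (189, 5, Raj); (189, 5, Vik); (236, 4, NULL); (331, 5, Raj); (331, 5, Vik); (418, NULL, NULL); (450, 4, NULL); (465, 2, Dave); (476, 2, Dave); (482, 5, Raj); (482, 5, Vik)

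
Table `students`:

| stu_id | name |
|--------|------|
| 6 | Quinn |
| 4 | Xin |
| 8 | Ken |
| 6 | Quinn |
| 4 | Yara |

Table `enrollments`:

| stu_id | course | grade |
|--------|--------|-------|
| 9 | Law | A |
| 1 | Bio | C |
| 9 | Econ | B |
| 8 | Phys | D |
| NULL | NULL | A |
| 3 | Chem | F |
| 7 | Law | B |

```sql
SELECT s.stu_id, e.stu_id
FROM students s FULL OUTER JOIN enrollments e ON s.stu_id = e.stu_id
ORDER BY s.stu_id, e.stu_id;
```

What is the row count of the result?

11

FULL OUTER JOIN keeps every row from both sides; unmatched rows get NULL for the other side's columns.
Matching on s.stu_id = e.stu_id. A NULL in a compared column never satisfies the condition.
- s row (stu_id=6): no match → kept, e columns NULL.
- s row (stu_id=4): no match → kept, e columns NULL.
- s row (stu_id=8): matches 1 e row(s) → 1 output row(s).
- s row (stu_id=6): no match → kept, e columns NULL.
- s row (stu_id=4): no match → kept, e columns NULL.
- 6 row(s) from e found no s partner → padded with NULL.
Total: 1 matched + 10 padded = 11 rows.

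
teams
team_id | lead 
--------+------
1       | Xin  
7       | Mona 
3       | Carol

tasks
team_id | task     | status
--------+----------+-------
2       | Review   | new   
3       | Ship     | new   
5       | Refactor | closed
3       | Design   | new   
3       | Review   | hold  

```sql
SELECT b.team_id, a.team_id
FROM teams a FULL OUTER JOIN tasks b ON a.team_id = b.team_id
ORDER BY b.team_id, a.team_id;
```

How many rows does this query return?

FULL OUTER JOIN keeps every row from both sides; unmatched rows get NULL for the other side's columns.
Matching on a.team_id = b.team_id.
Matched pairs: 3; unmatched a rows kept: 2; unmatched b rows kept: 2.
Total: 3 matched + 4 padded = 7 rows.

7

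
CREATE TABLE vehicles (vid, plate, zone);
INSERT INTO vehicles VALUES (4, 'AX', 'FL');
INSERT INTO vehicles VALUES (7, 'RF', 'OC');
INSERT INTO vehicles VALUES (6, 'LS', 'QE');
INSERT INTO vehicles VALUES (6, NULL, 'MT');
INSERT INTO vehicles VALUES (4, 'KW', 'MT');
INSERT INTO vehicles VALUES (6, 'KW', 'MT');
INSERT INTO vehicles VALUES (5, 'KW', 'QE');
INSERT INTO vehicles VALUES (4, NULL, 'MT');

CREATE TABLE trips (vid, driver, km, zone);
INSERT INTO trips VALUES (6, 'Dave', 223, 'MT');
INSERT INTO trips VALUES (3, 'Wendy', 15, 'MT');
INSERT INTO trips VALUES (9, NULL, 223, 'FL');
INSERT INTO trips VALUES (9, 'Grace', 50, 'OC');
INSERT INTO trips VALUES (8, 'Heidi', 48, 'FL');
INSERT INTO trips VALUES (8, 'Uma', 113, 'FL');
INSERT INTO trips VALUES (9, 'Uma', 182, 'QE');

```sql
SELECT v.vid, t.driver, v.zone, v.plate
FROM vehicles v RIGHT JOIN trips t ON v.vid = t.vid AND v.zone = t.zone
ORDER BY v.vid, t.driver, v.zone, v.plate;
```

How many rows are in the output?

8

RIGHT JOIN keeps every row from `trips`; unmatched rows get NULL for `vehicles`'s columns.
Matching on v.vid = t.vid AND v.zone = t.zone.
- v[0] vid=4, zone=FL → no match.
- v[1] vid=7, zone=OC → no match.
- v[2] vid=6, zone=QE → no match.
- v[3] vid=6, zone=MT → 1 match(es) in t → 1 row(s).
- v[4] vid=4, zone=MT → no match.
- v[5] vid=6, zone=MT → 1 match(es) in t → 1 row(s).
- v[6] vid=5, zone=QE → no match.
- v[7] vid=4, zone=MT → no match.
- plus 6 unmatched t row(s), each kept with NULL v columns.
Total: 2 matched + 6 padded = 8 rows.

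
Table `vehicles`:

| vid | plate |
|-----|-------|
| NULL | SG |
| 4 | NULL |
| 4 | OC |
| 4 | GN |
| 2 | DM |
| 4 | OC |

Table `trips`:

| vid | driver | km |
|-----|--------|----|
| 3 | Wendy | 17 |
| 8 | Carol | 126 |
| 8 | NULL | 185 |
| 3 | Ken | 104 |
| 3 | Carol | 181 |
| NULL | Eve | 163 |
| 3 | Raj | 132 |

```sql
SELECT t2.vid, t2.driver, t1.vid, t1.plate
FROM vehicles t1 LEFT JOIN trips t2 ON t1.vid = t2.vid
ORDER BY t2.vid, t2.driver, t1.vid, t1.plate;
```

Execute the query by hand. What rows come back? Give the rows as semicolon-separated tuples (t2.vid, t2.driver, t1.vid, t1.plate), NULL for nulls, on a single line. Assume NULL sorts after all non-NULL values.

(NULL, NULL, 2, DM); (NULL, NULL, 4, GN); (NULL, NULL, 4, OC); (NULL, NULL, 4, OC); (NULL, NULL, 4, NULL); (NULL, NULL, NULL, SG)

LEFT JOIN keeps every row from `vehicles`; unmatched rows get NULL for `trips`'s columns.
Matching on t1.vid = t2.vid. A NULL in a compared column never satisfies the condition.
- t1 (vid=NULL) has no partner → padded with NULL.
- t1 (vid=4) has no partner → padded with NULL.
- t1 (vid=4) has no partner → padded with NULL.
- t1 (vid=4) has no partner → padded with NULL.
- t1 (vid=2) has no partner → padded with NULL.
- t1 (vid=4) has no partner → padded with NULL.
After projecting and ordering:
t2.vid | t2.driver | t1.vid | t1.plate
NULL | NULL | 2 | DM
NULL | NULL | 4 | GN
NULL | NULL | 4 | OC
NULL | NULL | 4 | OC
NULL | NULL | 4 | NULL
NULL | NULL | NULL | SG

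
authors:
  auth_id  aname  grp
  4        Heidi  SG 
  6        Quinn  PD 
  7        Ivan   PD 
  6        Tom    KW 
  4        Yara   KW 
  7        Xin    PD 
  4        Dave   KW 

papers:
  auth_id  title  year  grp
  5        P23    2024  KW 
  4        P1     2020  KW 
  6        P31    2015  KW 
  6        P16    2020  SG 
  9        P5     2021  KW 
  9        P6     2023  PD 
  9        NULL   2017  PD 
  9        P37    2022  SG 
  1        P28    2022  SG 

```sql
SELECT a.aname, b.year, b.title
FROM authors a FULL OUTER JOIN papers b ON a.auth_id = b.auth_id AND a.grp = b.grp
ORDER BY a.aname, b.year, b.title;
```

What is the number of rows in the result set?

FULL OUTER JOIN keeps every row from both sides; unmatched rows get NULL for the other side's columns.
Matching on a.auth_id = b.auth_id AND a.grp = b.grp.
- a[0] auth_id=4, grp=SG → no match; kept with NULLs on the b side.
- a[1] auth_id=6, grp=PD → no match; kept with NULLs on the b side.
- a[2] auth_id=7, grp=PD → no match; kept with NULLs on the b side.
- a[3] auth_id=6, grp=KW → 1 match(es) in b → 1 row(s).
- a[4] auth_id=4, grp=KW → 1 match(es) in b → 1 row(s).
- a[5] auth_id=7, grp=PD → no match; kept with NULLs on the b side.
- a[6] auth_id=4, grp=KW → 1 match(es) in b → 1 row(s).
- 7 b row(s) had no a match → kept, a columns NULL.
Total: 3 matched + 11 padded = 14 rows.

14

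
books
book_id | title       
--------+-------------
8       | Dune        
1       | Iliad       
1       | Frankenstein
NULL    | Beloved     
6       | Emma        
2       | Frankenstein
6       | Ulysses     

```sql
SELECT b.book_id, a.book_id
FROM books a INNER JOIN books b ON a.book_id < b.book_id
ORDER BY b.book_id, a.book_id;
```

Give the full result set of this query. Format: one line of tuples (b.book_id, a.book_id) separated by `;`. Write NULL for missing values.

(2, 1); (2, 1); (6, 1); (6, 1); (6, 1); (6, 1); (6, 2); (6, 2); (8, 1); (8, 1); (8, 2); (8, 6); (8, 6)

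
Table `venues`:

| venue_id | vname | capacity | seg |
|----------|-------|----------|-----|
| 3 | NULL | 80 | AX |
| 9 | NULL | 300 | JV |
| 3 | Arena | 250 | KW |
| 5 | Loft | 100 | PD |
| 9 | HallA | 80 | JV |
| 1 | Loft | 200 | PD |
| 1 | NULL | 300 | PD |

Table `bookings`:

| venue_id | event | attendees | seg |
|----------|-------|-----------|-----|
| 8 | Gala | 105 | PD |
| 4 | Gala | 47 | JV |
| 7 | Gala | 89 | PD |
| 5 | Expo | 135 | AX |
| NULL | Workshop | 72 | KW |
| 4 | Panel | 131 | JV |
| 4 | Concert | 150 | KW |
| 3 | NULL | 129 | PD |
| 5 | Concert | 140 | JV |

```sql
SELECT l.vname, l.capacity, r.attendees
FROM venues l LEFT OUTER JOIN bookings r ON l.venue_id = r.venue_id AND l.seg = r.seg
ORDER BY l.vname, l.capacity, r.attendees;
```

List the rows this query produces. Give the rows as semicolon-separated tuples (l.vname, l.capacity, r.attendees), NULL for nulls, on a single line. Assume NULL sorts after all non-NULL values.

(Arena, 250, NULL); (HallA, 80, NULL); (Loft, 100, NULL); (Loft, 200, NULL); (NULL, 80, NULL); (NULL, 300, NULL); (NULL, 300, NULL)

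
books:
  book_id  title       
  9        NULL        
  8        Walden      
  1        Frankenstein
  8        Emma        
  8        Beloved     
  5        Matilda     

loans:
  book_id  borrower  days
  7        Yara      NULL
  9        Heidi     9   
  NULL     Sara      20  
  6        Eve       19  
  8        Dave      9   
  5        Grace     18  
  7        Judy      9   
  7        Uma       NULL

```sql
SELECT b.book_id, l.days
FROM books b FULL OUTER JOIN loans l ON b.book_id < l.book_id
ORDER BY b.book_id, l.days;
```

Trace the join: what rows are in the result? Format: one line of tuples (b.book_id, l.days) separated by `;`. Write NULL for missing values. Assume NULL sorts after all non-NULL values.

(1, 9); (1, 9); (1, 9); (1, 18); (1, 19); (1, NULL); (1, NULL); (5, 9); (5, 9); (5, 9); (5, 19); (5, NULL); (5, NULL); (8, 9); (8, 9); (8, 9); (9, NULL); (NULL, 20)

FULL OUTER JOIN keeps every row from both sides; unmatched rows get NULL for the other side's columns.
Matching on b.book_id < l.book_id. A NULL in a compared column never satisfies the condition.
- b (book_id=9) has no partner → padded with NULL.
- b (book_id=8) pairs with 1 row(s) of l.
- b (book_id=1) pairs with 7 row(s) of l.
- b (book_id=8) pairs with 1 row(s) of l.
- b (book_id=8) pairs with 1 row(s) of l.
- b (book_id=5) pairs with 6 row(s) of l.
- plus 1 unmatched l row(s), each kept with NULL b columns.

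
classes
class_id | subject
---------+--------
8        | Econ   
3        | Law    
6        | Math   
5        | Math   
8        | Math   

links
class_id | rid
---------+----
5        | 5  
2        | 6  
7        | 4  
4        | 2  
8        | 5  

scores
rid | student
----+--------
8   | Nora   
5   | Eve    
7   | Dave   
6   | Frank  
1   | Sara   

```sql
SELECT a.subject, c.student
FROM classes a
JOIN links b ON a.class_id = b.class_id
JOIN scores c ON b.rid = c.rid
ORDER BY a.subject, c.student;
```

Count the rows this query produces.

3

Evaluate left to right. First `classes a INNER JOIN links b` on class_id: 3 row(s).
Then INNER JOIN `scores c` on rid: keep only rows whose b.rid appears in c.
Result: 3 row(s).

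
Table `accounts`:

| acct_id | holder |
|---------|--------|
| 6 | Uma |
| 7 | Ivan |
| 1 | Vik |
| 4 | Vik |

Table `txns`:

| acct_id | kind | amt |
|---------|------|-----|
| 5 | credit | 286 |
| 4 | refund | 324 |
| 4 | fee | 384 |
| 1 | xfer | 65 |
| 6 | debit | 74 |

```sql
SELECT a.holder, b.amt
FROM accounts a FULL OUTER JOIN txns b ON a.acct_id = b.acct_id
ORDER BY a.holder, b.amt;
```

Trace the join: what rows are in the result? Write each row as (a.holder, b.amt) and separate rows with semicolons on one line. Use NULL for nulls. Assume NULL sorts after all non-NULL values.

FULL OUTER JOIN keeps every row from both sides; unmatched rows get NULL for the other side's columns.
Matching on a.acct_id = b.acct_id.
- a (acct_id=6) pairs with 1 row(s) of b.
- a (acct_id=7) has no partner → padded with NULL.
- a (acct_id=1) pairs with 1 row(s) of b.
- a (acct_id=4) pairs with 2 row(s) of b.
- plus 1 unmatched b row(s), each kept with NULL a columns.
After projecting and ordering:
a.holder | b.amt
Ivan | NULL
Uma | 74
Vik | 65
Vik | 324
Vik | 384
NULL | 286

(Ivan, NULL); (Uma, 74); (Vik, 65); (Vik, 324); (Vik, 384); (NULL, 286)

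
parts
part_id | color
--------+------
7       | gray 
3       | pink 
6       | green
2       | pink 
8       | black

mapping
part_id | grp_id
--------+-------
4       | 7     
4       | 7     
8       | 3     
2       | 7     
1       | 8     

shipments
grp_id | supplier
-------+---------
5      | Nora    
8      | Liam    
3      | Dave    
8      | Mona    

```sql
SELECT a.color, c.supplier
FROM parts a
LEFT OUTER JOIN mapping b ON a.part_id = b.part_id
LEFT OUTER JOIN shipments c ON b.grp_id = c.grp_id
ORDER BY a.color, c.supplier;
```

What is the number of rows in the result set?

5

Joins associate left-to-right: parts LEFT JOIN mapping on part_id gives 5 intermediate row(s).
Then LEFT JOIN `shipments c` on grp_id: each of those 5 rows is kept; rows whose b.grp_id has no match in c get NULL for c's columns.
Result: 5 row(s).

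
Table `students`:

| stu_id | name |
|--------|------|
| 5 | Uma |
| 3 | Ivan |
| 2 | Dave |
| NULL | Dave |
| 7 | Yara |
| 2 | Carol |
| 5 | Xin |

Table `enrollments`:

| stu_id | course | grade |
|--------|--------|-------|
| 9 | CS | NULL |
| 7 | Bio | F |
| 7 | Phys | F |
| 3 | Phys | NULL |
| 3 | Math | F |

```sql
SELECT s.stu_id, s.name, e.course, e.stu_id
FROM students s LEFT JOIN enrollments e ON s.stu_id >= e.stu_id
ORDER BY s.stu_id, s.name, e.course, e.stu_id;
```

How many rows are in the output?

13

LEFT JOIN keeps every row from `students`; unmatched rows get NULL for `enrollments`'s columns.
Matching on s.stu_id >= e.stu_id. A NULL in a compared column never satisfies the condition.
Matched pairs: 10; unmatched s rows kept: 3.
Total: 10 matched + 3 padded = 13 rows.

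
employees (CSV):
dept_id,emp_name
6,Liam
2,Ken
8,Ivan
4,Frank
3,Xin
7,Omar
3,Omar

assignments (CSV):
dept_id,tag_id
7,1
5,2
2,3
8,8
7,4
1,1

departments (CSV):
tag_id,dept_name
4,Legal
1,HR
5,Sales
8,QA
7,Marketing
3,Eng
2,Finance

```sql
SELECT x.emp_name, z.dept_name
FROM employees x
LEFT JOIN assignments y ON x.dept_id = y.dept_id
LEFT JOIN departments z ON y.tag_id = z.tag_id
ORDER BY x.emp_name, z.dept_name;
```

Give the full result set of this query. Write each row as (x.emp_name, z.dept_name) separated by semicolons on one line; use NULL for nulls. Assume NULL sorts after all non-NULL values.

Step 1 — x LEFT JOIN y on dept_id → 8 row(s).
Then LEFT JOIN `departments z` on tag_id: each of those 8 rows is kept; rows whose y.tag_id has no match in z get NULL for z's columns.

(Frank, NULL); (Ivan, QA); (Ken, Eng); (Liam, NULL); (Omar, HR); (Omar, Legal); (Omar, NULL); (Xin, NULL)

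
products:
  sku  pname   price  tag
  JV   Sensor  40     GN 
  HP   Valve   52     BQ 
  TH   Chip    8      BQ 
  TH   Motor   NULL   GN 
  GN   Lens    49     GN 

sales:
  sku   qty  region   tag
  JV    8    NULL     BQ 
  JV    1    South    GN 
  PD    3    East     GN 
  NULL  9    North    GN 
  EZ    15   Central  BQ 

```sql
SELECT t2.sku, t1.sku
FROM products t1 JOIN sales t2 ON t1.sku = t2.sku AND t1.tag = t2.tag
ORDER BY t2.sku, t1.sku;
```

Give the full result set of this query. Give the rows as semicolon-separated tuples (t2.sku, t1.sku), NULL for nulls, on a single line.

INNER JOIN keeps only pairs where the ON condition holds.
Matching on t1.sku = t2.sku AND t1.tag = t2.tag. A NULL in a compared column never satisfies the condition.
Matched pairs: 1.

(JV, JV)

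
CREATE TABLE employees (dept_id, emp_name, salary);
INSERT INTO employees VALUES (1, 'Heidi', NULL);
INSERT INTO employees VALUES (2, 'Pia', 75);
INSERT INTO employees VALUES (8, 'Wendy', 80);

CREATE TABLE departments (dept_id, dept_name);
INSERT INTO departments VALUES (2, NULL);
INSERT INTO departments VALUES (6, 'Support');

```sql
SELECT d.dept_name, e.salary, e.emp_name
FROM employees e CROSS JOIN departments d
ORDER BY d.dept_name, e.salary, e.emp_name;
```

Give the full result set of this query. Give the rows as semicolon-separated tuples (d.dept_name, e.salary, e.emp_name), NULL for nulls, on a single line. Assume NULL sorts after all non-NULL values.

CROSS JOIN pairs every row of `employees` with every row of `departments`: 3 × 2 = 6 rows.
After projecting and ordering:
d.dept_name | e.salary | e.emp_name
Support | 75 | Pia
Support | 80 | Wendy
Support | NULL | Heidi
NULL | 75 | Pia
NULL | 80 | Wendy
NULL | NULL | Heidi

(Support, 75, Pia); (Support, 80, Wendy); (Support, NULL, Heidi); (NULL, 75, Pia); (NULL, 80, Wendy); (NULL, NULL, Heidi)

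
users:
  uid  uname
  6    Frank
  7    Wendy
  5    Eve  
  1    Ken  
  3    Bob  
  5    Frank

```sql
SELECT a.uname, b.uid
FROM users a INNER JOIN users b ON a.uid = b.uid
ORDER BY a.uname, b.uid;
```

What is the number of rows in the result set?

8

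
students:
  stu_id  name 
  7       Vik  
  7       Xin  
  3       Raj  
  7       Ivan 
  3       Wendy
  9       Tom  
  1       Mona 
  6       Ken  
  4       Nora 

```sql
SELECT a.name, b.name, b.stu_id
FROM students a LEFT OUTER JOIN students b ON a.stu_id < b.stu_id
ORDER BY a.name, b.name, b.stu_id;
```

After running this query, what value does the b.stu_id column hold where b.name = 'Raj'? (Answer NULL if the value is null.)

LEFT JOIN keeps every row from `students a`; unmatched rows get NULL for `students b`'s columns.
Matching on a.stu_id < b.stu_id.
- a row (stu_id=7): matches 1 b row(s) → 1 output row(s).
- a row (stu_id=7): matches 1 b row(s) → 1 output row(s).
- a row (stu_id=3): matches 6 b row(s) → 6 output row(s).
- a row (stu_id=7): matches 1 b row(s) → 1 output row(s).
- a row (stu_id=3): matches 6 b row(s) → 6 output row(s).
- a row (stu_id=9): no match → kept, b columns NULL.
- a row (stu_id=1): matches 8 b row(s) → 8 output row(s).
- a row (stu_id=6): matches 4 b row(s) → 4 output row(s).
- a row (stu_id=4): matches 5 b row(s) → 5 output row(s).

3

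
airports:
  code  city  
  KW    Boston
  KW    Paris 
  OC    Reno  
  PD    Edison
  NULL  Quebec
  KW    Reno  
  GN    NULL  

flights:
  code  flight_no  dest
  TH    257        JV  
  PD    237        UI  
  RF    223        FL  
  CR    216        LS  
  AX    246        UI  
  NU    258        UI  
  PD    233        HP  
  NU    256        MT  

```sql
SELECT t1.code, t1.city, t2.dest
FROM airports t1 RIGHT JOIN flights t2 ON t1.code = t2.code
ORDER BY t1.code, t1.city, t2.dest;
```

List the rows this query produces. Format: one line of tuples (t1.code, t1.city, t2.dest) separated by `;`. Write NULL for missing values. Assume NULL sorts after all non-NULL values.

(PD, Edison, HP); (PD, Edison, UI); (NULL, NULL, FL); (NULL, NULL, JV); (NULL, NULL, LS); (NULL, NULL, MT); (NULL, NULL, UI); (NULL, NULL, UI)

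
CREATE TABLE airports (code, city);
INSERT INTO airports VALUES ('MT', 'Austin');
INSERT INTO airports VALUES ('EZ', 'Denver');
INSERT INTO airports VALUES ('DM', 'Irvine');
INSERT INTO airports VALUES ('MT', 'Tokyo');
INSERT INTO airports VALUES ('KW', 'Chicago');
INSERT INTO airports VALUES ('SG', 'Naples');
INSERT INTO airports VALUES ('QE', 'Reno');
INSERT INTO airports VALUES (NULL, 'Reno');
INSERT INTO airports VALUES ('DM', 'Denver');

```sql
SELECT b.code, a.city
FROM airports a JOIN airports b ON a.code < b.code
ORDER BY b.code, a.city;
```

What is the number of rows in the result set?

26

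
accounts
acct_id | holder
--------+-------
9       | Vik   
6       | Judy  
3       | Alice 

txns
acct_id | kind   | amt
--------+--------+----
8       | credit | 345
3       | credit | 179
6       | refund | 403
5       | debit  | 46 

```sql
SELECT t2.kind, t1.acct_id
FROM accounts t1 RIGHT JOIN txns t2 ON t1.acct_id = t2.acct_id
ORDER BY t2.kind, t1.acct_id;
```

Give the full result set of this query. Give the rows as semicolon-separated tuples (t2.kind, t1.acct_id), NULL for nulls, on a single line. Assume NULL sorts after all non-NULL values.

RIGHT JOIN keeps every row from `txns`; unmatched rows get NULL for `accounts`'s columns.
Matching on t1.acct_id = t2.acct_id.
- t1 row (acct_id=9): no match.
- t1 row (acct_id=6): matches 1 t2 row(s) → 1 output row(s).
- t1 row (acct_id=3): matches 1 t2 row(s) → 1 output row(s).
- 2 row(s) from t2 found no t1 partner → padded with NULL.
After projecting and ordering:
t2.kind | t1.acct_id
credit | 3
credit | NULL
debit | NULL
refund | 6

(credit, 3); (credit, NULL); (debit, NULL); (refund, 6)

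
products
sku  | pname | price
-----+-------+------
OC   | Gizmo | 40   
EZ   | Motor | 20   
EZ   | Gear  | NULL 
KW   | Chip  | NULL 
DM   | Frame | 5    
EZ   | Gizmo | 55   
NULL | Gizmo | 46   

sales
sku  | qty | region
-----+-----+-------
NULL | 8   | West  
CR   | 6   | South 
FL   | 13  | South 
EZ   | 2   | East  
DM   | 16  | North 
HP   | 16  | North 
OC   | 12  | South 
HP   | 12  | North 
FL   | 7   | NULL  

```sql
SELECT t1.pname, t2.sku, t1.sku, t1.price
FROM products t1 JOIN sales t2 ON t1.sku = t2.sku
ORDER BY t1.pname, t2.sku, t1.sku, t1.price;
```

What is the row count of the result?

5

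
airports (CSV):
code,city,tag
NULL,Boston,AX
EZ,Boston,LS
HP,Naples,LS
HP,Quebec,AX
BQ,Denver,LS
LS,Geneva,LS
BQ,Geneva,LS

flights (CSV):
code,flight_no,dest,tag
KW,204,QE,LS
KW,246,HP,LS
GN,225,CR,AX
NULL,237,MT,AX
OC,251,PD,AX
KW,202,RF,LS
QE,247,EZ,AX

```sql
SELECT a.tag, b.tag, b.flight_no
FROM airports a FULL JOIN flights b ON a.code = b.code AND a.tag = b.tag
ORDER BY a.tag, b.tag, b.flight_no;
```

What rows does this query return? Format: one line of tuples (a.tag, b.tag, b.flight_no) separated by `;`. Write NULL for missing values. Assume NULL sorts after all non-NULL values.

(AX, NULL, NULL); (AX, NULL, NULL); (LS, NULL, NULL); (LS, NULL, NULL); (LS, NULL, NULL); (LS, NULL, NULL); (LS, NULL, NULL); (NULL, AX, 225); (NULL, AX, 237); (NULL, AX, 247); (NULL, AX, 251); (NULL, LS, 202); (NULL, LS, 204); (NULL, LS, 246)

FULL OUTER JOIN keeps every row from both sides; unmatched rows get NULL for the other side's columns.
Matching on a.code = b.code AND a.tag = b.tag. A NULL in a compared column never satisfies the condition.
- a[0] code=NULL, tag=AX → no match; kept with NULLs on the b side.
- a[1] code=EZ, tag=LS → no match; kept with NULLs on the b side.
- a[2] code=HP, tag=LS → no match; kept with NULLs on the b side.
- a[3] code=HP, tag=AX → no match; kept with NULLs on the b side.
- a[4] code=BQ, tag=LS → no match; kept with NULLs on the b side.
- a[5] code=LS, tag=LS → no match; kept with NULLs on the b side.
- a[6] code=BQ, tag=LS → no match; kept with NULLs on the b side.
- plus 7 unmatched b row(s), each kept with NULL a columns.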